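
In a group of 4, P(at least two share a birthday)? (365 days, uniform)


P(all different) = Π(365-i)/365 for i=0..3
= 0.983644
P(match) = 1 - 0.983644 = 0.016356

P ≈ 0.0164 ≈ 1.64%


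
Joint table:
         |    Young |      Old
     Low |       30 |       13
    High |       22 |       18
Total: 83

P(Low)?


P(Low) = (30+13)/83 = 43/83

P(Low) = 43/83 ≈ 51.81%


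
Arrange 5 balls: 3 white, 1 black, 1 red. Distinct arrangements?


5!/(3!×1!×1!) = 20

20


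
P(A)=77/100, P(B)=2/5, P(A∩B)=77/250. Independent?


P(A)×P(B) = 77/250
P(A∩B) = 77/250
Equal ✓ → Independent

Yes, independent


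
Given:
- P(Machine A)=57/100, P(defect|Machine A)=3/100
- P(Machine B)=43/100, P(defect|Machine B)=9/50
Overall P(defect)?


P(B) = Σ P(B|Aᵢ)×P(Aᵢ)
  3/100×57/100 = 171/10000
  9/50×43/100 = 387/5000
Sum = 189/2000

P(defect) = 189/2000 ≈ 9.45%


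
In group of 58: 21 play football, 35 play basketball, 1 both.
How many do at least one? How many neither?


|A∪B| = 21+35-1 = 55
Neither = 58-55 = 3

At least one: 55; Neither: 3


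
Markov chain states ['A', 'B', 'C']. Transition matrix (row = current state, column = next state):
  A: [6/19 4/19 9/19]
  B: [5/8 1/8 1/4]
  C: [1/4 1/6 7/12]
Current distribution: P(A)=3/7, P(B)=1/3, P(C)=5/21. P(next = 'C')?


P(next=C) = Σᵢ P(now=i)×P(i→C)
= 3/7×9/19 + 1/3×1/4 + 5/21×7/12
= 27/133 + 1/12 + 5/36 = 509/1197

P = 509/1197 ≈ 0.4252


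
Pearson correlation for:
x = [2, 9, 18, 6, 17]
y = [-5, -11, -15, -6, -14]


n=5, Σx=52, Σy=-51, Σxy=-653, Σx²=734, Σy²=603
r = (5×(-653) - 52×(-51))/√((5×734 - 52²)(5×603 - (-51)²))
= -613/√(966×414) = -613/√399924 ≈ -613/632.3954 ≈ -0.9693

r ≈ -0.9693


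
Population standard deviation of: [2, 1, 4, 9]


Mean = 16/4 = 4
  (2-4)²=4
  (1-4)²=9
  (4-4)²=0
  (9-4)²=25
Σ(x-μ)² = 38
σ² = 38/4 = 19/2

σ = √(19/2) ≈ 3.0822


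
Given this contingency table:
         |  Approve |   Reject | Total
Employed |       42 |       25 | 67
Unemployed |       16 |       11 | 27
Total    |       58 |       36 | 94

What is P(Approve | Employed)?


P(Approve | Employed) = 42/(42+25) = 42/67

P(Approve|Employed) = 42/67 ≈ 62.69%


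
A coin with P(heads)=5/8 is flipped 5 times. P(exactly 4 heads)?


Binomial: P(X=4) = C(5,4)×p^4×(1-p)^1
= 5 × 625/4096 × 3/8 = 9375/32768

P(X=4) = 9375/32768 ≈ 28.61%


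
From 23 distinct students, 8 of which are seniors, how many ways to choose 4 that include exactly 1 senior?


Choose 1 of the 8 seniors and 3 of the other 15 students:
C(8,1)×C(15,3) = 8×455 = 3640

3640


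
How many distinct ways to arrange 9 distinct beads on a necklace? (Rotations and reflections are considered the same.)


Free circular arrangements: rotations and reflections both identified.
(n-1)!/2 = 8!/2 = 40320/2 = 20160

20160


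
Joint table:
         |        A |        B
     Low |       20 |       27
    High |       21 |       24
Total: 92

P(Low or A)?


P(Low∨A) = P(Low) + P(A) - P(Low∧A)
= (47 + 41 - 20)/92 = 68/92 = 17/23

P = 17/23 ≈ 73.91%


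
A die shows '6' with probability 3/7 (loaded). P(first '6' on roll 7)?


Geometric: P(X=7) = (1-p)^(k-1)×p = (4/7)^6×3/7 = 12288/823543

P(X=7) = 12288/823543 ≈ 1.49%


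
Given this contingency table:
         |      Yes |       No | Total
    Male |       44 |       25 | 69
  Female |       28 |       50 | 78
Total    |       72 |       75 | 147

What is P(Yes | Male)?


P(Yes | Male) = 44/(44+25) = 44/69

P(Yes|Male) = 44/69 ≈ 63.77%


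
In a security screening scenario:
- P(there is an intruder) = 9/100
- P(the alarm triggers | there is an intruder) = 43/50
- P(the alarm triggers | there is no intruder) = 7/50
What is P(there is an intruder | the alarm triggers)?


Using Bayes' theorem:
P(A|B) = P(B|A)·P(A) / P(B)

P(the alarm triggers) = 43/50 × 9/100 + 7/50 × 91/100
= 387/5000 + 637/5000 = 128/625

P(there is an intruder|the alarm triggers) = (387/5000) / (128/625) = 387/1024

P(there is an intruder|the alarm triggers) = 387/1024 ≈ 37.79%


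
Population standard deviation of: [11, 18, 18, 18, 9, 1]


Mean = 75/6 = 25/2
  (11-25/2)²=9/4
  (18-25/2)²=121/4
  (18-25/2)²=121/4
  (18-25/2)²=121/4
  (9-25/2)²=49/4
  (1-25/2)²=529/4
Σ(x-μ)² = 475/2
σ² = (475/2)/6 = 475/12

σ = √(475/12) ≈ 6.2915


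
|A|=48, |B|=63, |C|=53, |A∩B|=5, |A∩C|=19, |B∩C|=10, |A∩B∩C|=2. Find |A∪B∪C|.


|A∪B∪C| = 48+63+53-5-19-10+2 = 132

|A∪B∪C| = 132


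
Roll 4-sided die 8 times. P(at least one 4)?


P(no 4)^8 = (3/4)^8 = 6561/65536
P(≥1) = 1 - 6561/65536 = 58975/65536

P = 58975/65536 ≈ 89.99%


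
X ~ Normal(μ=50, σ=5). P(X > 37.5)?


z = (37.5-50)/5 = -2.5
P(X > 37.5) = 1 - P(Z ≤ -2.5) = 1 - 0.0062 = 0.9938

P(X > 37.5) ≈ 0.9938


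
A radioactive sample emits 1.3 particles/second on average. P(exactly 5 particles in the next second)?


Poisson(λ=1.3): P(X=5) = e^(-λ)×λ^k/k!
= e^(-1.3) × 1.3^5 / 5!
≈ 0.272531793 × 3.71293 / 120 ≈ 0.008432

P(X=5) ≈ 0.008432 ≈ 0.84%


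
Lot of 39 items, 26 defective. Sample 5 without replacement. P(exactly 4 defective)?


Hypergeometric: C(26,4)×C(13,1)/C(39,5)
= 14950×13/575757 = 14950/44289

P(X=4) = 14950/44289 ≈ 33.76%


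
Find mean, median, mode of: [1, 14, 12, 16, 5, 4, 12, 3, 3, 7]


Sorted: [1, 3, 3, 4, 5, 7, 12, 12, 14, 16]
Mean = 77/10
Median = 6
Freq: {1: 1, 14: 1, 12: 2, 16: 1, 5: 1, 4: 1, 3: 2, 7: 1}
Mode: [3, 12]

Mean=77/10, Median=6, Mode=[3, 12]


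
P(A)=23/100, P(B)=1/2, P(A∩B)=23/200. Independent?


P(A)×P(B) = 23/200
P(A∩B) = 23/200
Equal ✓ → Independent

Yes, independent


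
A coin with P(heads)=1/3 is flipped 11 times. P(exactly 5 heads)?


Binomial: P(X=5) = C(11,5)×p^5×(1-p)^6
= 462 × 1/243 × 64/729 = 9856/59049

P(X=5) = 9856/59049 ≈ 16.69%


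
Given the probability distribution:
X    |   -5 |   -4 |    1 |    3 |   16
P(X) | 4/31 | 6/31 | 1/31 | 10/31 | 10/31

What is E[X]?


E[X] = Σ x·P(X=x)
= (-5)×(4/31) + (-4)×(6/31) + (1)×(1/31) + (3)×(10/31) + (16)×(10/31)
= 147/31

E[X] = 147/31


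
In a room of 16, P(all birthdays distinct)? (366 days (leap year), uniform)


P(all different) = Π(366-i)/366 for i=0..15
= (366/366)×(365/366)×...×(351/366)
= 0.717059

P ≈ 0.7171 ≈ 71.71%


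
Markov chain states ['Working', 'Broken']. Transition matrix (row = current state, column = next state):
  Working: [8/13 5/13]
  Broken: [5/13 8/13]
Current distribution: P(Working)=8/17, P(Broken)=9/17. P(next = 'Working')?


P(next=Working) = Σᵢ P(now=i)×P(i→Working)
= 8/17×8/13 + 9/17×5/13
= 64/221 + 45/221 = 109/221

P = 109/221 ≈ 0.4932


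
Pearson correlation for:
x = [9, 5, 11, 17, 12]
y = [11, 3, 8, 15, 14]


n=5, Σx=54, Σy=51, Σxy=625, Σx²=660, Σy²=615
r = (5×625 - 54×51)/√((5×660 - 54²)(5×615 - 51²))
= 371/√(384×474) = 371/√182016 ≈ 371/426.6333 ≈ 0.8696

r ≈ 0.8696


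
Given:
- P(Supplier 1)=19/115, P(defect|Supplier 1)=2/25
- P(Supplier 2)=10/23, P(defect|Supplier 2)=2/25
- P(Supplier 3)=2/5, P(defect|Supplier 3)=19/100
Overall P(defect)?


P(B) = Σ P(B|Aᵢ)×P(Aᵢ)
  2/25×19/115 = 38/2875
  2/25×10/23 = 4/115
  19/100×2/5 = 19/250
Sum = 31/250

P(defect) = 31/250 ≈ 12.40%


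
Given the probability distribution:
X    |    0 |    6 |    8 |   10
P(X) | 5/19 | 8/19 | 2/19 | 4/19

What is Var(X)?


E[X] = 104/19
E[X²] = 816/19
Var(X) = E[X²] - (E[X])² = 816/19 - 10816/361 = 4688/361

Var(X) = 4688/361 ≈ 12.9861


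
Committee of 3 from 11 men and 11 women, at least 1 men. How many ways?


Count by #men:
  1M,2W: C(11,1)×C(11,2)=605
  2M,1W: C(11,2)×C(11,1)=605
  3M,0W: C(11,3)×C(11,0)=165
Total = 1375

1375


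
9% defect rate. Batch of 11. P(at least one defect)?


P(all good) = (91/100)^11 = 3543686674874777831491/10000000000000000000000
P(≥1 defect) = 6456313325125222168509/10000000000000000000000

P = 6456313325125222168509/10000000000000000000000 ≈ 64.56%


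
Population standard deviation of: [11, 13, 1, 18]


Mean = 43/4
  (11-43/4)²=1/16
  (13-43/4)²=81/16
  (1-43/4)²=1521/16
  (18-43/4)²=841/16
Σ(x-μ)² = 611/4
σ² = (611/4)/4 = 611/16

σ = √(611/16) ≈ 6.1796


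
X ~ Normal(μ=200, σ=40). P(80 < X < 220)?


z₁=(80-200)/40=-3.0, z₂=(220-200)/40=0.5
P = Φ(0.5) - Φ(-3.0) = 0.691462 - 0.001350 = 0.690112 ≈ 0.6901

P(80 < X < 220) ≈ 0.6901


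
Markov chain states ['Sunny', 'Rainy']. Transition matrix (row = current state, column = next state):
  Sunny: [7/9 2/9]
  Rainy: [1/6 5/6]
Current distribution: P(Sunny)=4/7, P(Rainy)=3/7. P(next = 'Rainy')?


P(next=Rainy) = Σᵢ P(now=i)×P(i→Rainy)
= 4/7×2/9 + 3/7×5/6
= 8/63 + 5/14 = 61/126

P = 61/126 ≈ 0.4841


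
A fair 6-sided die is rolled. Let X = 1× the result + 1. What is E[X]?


E[die] = (1+6)/2 = 7/2
E[X] = 1×7/2 + 1 = 9/2

E[X] = 9/2


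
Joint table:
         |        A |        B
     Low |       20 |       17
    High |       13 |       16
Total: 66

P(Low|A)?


P(Low|A) = 20/(20+13) = 20/33

P = 20/33 ≈ 60.61%


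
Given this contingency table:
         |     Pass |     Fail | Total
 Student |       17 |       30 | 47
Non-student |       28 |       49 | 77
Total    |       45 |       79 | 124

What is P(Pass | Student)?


P(Pass | Student) = 17/(17+30) = 17/47

P(Pass|Student) = 17/47 ≈ 36.17%


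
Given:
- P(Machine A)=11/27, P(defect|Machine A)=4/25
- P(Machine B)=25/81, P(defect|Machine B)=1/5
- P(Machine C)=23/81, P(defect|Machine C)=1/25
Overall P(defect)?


P(B) = Σ P(B|Aᵢ)×P(Aᵢ)
  4/25×11/27 = 44/675
  1/5×25/81 = 5/81
  1/25×23/81 = 23/2025
Sum = 56/405

P(defect) = 56/405 ≈ 13.83%


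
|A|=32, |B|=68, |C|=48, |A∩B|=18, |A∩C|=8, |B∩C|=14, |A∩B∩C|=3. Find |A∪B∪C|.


|A∪B∪C| = 32+68+48-18-8-14+3 = 111

|A∪B∪C| = 111


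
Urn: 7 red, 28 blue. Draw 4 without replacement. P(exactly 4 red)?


Hypergeometric: C(7,4)×C(28,0)/C(35,4)
= 35×1/52360 = 1/1496

P(X=4) = 1/1496 ≈ 0.07%


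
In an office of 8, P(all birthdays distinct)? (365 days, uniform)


P(all different) = Π(365-i)/365 for i=0..7
= (365/365)×(364/365)×...×(358/365)
= 0.925665

P ≈ 0.9257 ≈ 92.57%


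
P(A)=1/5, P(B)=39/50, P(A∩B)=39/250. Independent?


P(A)×P(B) = 39/250
P(A∩B) = 39/250
Equal ✓ → Independent

Yes, independent


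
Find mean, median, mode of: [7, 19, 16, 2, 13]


Sorted: [2, 7, 13, 16, 19]
Mean = 57/5
Median = 13
Freq: {7: 1, 19: 1, 16: 1, 2: 1, 13: 1}
Mode: No mode

Mean=57/5, Median=13, Mode=No mode


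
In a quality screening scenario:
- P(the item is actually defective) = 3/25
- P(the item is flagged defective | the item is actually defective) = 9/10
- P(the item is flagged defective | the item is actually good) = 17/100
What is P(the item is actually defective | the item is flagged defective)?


Using Bayes' theorem:
P(A|B) = P(B|A)·P(A) / P(B)

P(the item is flagged defective) = 9/10 × 3/25 + 17/100 × 22/25
= 27/250 + 187/1250 = 161/625

P(the item is actually defective|the item is flagged defective) = (27/250) / (161/625) = 135/322

P(the item is actually defective|the item is flagged defective) = 135/322 ≈ 41.93%


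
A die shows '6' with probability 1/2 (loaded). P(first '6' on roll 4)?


Geometric: P(X=4) = (1-p)^(k-1)×p = (1/2)^3×1/2 = 1/16

P(X=4) = 1/16 ≈ 6.25%


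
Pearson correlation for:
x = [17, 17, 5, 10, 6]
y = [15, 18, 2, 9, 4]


n=5, Σx=55, Σy=48, Σxy=685, Σx²=739, Σy²=650
r = (5×685 - 55×48)/√((5×739 - 55²)(5×650 - 48²))
= 785/√(670×946) = 785/√633820 ≈ 785/796.1281 ≈ 0.9860

r ≈ 0.9860


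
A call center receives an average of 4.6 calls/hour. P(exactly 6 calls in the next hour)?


Poisson(λ=4.6): P(X=6) = e^(-λ)×λ^k/k!
= e^(-4.6) × 4.6^6 / 6!
≈ 0.01005183574 × 9474.296896 / 720 ≈ 0.132270

P(X=6) ≈ 0.132270 ≈ 13.23%


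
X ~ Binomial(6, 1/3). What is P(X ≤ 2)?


P(X ≤ 2) = Σ P(X=i) for i=0..2
P(X=0) = 64/729
P(X=1) = 64/243
P(X=2) = 80/243
Sum = 496/729

P(X ≤ 2) = 496/729 ≈ 68.04%


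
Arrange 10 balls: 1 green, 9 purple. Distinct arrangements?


10!/(1!×9!) = 10

10


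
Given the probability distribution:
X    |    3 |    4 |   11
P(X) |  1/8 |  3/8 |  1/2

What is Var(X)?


E[X] = 59/8
E[X²] = 541/8
Var(X) = E[X²] - (E[X])² = 541/8 - 3481/64 = 847/64

Var(X) = 847/64 ≈ 13.2344


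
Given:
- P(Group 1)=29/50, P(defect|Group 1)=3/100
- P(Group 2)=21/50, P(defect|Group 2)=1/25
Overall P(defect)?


P(B) = Σ P(B|Aᵢ)×P(Aᵢ)
  3/100×29/50 = 87/5000
  1/25×21/50 = 21/1250
Sum = 171/5000

P(defect) = 171/5000 ≈ 3.42%


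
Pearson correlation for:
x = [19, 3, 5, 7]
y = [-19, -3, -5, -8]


n=4, Σx=34, Σy=-35, Σxy=-451, Σx²=444, Σy²=459
r = (4×(-451) - 34×(-35))/√((4×444 - 34²)(4×459 - (-35)²))
= -614/√(620×611) = -614/√378820 ≈ -614/615.4835 ≈ -0.9976

r ≈ -0.9976


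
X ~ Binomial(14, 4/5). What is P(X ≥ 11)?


P(X ≥ 11) = Σ P(X=i) for i=11..14
P(X=11) = 1526726656/6103515625
P(X=12) = 1526726656/6103515625
P(X=13) = 939524096/6103515625
P(X=14) = 268435456/6103515625
Sum = 4261412864/6103515625

P(X ≥ 11) = 4261412864/6103515625 ≈ 69.82%


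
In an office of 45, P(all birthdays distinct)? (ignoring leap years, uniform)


P(all different) = Π(365-i)/365 for i=0..44
= (365/365)×(364/365)×...×(321/365)
= 0.059024

P ≈ 0.0590 ≈ 5.90%


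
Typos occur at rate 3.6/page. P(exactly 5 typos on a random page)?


Poisson(λ=3.6): P(X=5) = e^(-λ)×λ^k/k!
= e^(-3.6) × 3.6^5 / 5!
≈ 0.02732372245 × 604.66176 / 120 ≈ 0.137680

P(X=5) ≈ 0.137680 ≈ 13.77%


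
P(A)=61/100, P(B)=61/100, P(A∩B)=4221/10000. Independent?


P(A)×P(B) = 3721/10000
P(A∩B) = 4221/10000
Not equal → NOT independent

No, not independent


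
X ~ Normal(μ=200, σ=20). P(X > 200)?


z = (200-200)/20 = 0.0
P(X > 200) = 1 - P(Z ≤ 0.0) = 1 - 0.5000 = 0.5000

P(X > 200) ≈ 0.5000


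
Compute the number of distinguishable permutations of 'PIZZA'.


Letters: 5, freq: {'P': 1, 'I': 1, 'Z': 2, 'A': 1}
5!/(1!×1!×2!×1!) = 120/2 = 60

60


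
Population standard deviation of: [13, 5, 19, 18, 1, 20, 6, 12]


Mean = 94/8 = 47/4
  (13-47/4)²=25/16
  (5-47/4)²=729/16
  (19-47/4)²=841/16
  (18-47/4)²=625/16
  (1-47/4)²=1849/16
  (20-47/4)²=1089/16
  (6-47/4)²=529/16
  (12-47/4)²=1/16
Σ(x-μ)² = 711/2
σ² = (711/2)/8 = 711/16

σ = √(711/16) ≈ 6.6661


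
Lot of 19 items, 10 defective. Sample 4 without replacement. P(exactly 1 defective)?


Hypergeometric: C(10,1)×C(9,3)/C(19,4)
= 10×84/3876 = 70/323

P(X=1) = 70/323 ≈ 21.67%


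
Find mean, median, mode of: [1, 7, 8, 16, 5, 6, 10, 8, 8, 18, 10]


Sorted: [1, 5, 6, 7, 8, 8, 8, 10, 10, 16, 18]
Mean = 97/11
Median = 8
Freq: {1: 1, 7: 1, 8: 3, 16: 1, 5: 1, 6: 1, 10: 2, 18: 1}
Mode: [8]

Mean=97/11, Median=8, Mode=8


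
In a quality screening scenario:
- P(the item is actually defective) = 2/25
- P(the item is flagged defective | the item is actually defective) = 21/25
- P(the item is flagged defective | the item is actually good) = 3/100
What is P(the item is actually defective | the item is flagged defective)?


Using Bayes' theorem:
P(A|B) = P(B|A)·P(A) / P(B)

P(the item is flagged defective) = 21/25 × 2/25 + 3/100 × 23/25
= 42/625 + 69/2500 = 237/2500

P(the item is actually defective|the item is flagged defective) = (42/625) / (237/2500) = 56/79

P(the item is actually defective|the item is flagged defective) = 56/79 ≈ 70.89%


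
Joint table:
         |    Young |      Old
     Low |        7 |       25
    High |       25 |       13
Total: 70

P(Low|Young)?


P(Low|Young) = 7/(7+25) = 7/32

P = 7/32 ≈ 21.88%


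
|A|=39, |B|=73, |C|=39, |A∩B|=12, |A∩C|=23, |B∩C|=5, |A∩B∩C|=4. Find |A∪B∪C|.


|A∪B∪C| = 39+73+39-12-23-5+4 = 115

|A∪B∪C| = 115


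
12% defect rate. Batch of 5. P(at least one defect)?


P(all good) = (22/25)^5 = 5153632/9765625
P(≥1 defect) = 4611993/9765625

P = 4611993/9765625 ≈ 47.23%


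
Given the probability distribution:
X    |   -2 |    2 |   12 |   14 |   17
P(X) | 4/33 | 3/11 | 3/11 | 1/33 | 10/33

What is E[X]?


E[X] = Σ x·P(X=x)
= (-2)×(4/33) + (2)×(3/11) + (12)×(3/11) + (14)×(1/33) + (17)×(10/33)
= 302/33

E[X] = 302/33


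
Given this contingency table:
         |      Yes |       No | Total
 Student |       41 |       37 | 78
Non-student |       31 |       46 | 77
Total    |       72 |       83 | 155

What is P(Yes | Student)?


P(Yes | Student) = 41/(41+37) = 41/78

P(Yes|Student) = 41/78 ≈ 52.56%


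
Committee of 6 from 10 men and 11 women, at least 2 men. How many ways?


Count by #men:
  2M,4W: C(10,2)×C(11,4)=14850
  3M,3W: C(10,3)×C(11,3)=19800
  4M,2W: C(10,4)×C(11,2)=11550
  5M,1W: C(10,5)×C(11,1)=2772
  6M,0W: C(10,6)×C(11,0)=210
Total = 49182

49182


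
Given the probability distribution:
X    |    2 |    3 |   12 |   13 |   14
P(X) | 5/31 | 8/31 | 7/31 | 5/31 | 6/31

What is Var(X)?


E[X] = 267/31
E[X²] = 3121/31
Var(X) = E[X²] - (E[X])² = 3121/31 - 71289/961 = 25462/961

Var(X) = 25462/961 ≈ 26.4953


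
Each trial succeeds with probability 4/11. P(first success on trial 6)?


Geometric: P(X=6) = (1-p)^(k-1)×p = (7/11)^5×4/11 = 67228/1771561

P(X=6) = 67228/1771561 ≈ 3.79%


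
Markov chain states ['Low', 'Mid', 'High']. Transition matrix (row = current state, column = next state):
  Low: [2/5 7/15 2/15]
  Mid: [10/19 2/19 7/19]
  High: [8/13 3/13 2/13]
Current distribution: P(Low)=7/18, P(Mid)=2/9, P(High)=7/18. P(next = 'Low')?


P(next=Low) = Σᵢ P(now=i)×P(i→Low)
= 7/18×2/5 + 2/9×10/19 + 7/18×8/13
= 7/45 + 20/171 + 28/117 = 5689/11115

P = 5689/11115 ≈ 0.5118


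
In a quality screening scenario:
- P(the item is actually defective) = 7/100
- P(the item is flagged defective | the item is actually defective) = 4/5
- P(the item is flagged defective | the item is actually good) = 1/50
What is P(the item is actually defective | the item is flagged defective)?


Using Bayes' theorem:
P(A|B) = P(B|A)·P(A) / P(B)

P(the item is flagged defective) = 4/5 × 7/100 + 1/50 × 93/100
= 7/125 + 93/5000 = 373/5000

P(the item is actually defective|the item is flagged defective) = (7/125) / (373/5000) = 280/373

P(the item is actually defective|the item is flagged defective) = 280/373 ≈ 75.07%


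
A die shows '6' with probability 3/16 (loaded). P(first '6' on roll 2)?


Geometric: P(X=2) = (1-p)^(k-1)×p = (13/16)^1×3/16 = 39/256

P(X=2) = 39/256 ≈ 15.23%


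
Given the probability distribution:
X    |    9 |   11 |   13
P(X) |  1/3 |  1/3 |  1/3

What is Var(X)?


E[X] = 11
E[X²] = 371/3
Var(X) = E[X²] - (E[X])² = 371/3 - 121 = 8/3

Var(X) = 8/3 ≈ 2.6667


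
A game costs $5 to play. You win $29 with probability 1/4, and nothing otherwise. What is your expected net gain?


E[gain] = (29-5)×1/4 + (-5)×3/4
= 6 - 15/4 = 9/4

Expected net gain = $9/4 ≈ $2.25


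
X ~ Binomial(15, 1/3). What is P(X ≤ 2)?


P(X ≤ 2) = Σ P(X=i) for i=0..2
P(X=0) = 32768/14348907
P(X=1) = 81920/4782969
P(X=2) = 286720/4782969
Sum = 1138688/14348907

P(X ≤ 2) = 1138688/14348907 ≈ 7.94%


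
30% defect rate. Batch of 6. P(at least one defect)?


P(all good) = (7/10)^6 = 117649/1000000
P(≥1 defect) = 882351/1000000

P = 882351/1000000 ≈ 88.24%


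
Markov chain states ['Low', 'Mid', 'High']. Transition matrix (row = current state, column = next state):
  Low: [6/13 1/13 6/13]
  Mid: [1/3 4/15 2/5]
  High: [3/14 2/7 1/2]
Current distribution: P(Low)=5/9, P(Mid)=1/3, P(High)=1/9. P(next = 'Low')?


P(next=Low) = Σᵢ P(now=i)×P(i→Low)
= 5/9×6/13 + 1/3×1/3 + 1/9×3/14
= 10/39 + 1/9 + 1/42 = 641/1638

P = 641/1638 ≈ 0.3913


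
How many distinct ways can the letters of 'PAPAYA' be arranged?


Letters: 6, freq: {'P': 2, 'A': 3, 'Y': 1}
6!/(2!×3!×1!) = 720/12 = 60

60


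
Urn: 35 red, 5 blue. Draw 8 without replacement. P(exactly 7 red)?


Hypergeometric: C(35,7)×C(5,1)/C(40,8)
= 6724520×5/76904685 = 35960/82251

P(X=7) = 35960/82251 ≈ 43.72%


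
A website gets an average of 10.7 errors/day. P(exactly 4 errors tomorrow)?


Poisson(λ=10.7): P(X=4) = e^(-λ)×λ^k/k!
= e^(-10.7) × 10.7^4 / 4!
≈ 2.254493791e-05 × 13107.9601 / 24 ≈ 0.012313

P(X=4) ≈ 0.012313 ≈ 1.23%


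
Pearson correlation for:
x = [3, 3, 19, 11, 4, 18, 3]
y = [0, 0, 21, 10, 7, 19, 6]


n=7, Σx=61, Σy=63, Σxy=897, Σx²=849, Σy²=987
r = (7×897 - 61×63)/√((7×849 - 61²)(7×987 - 63²))
= 2436/√(2222×2940) = 2436/√6532680 ≈ 2436/2555.9108 ≈ 0.9531

r ≈ 0.9531


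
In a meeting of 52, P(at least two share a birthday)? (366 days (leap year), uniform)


P(all different) = Π(366-i)/366 for i=0..51
= 0.022238
P(match) = 1 - 0.022238 = 0.977762

P ≈ 0.9778 ≈ 97.78%


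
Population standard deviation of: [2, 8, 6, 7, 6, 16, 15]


Mean = 60/7
  (2-60/7)²=2116/49
  (8-60/7)²=16/49
  (6-60/7)²=324/49
  (7-60/7)²=121/49
  (6-60/7)²=324/49
  (16-60/7)²=2704/49
  (15-60/7)²=2025/49
Σ(x-μ)² = 1090/7
σ² = (1090/7)/7 = 1090/49

σ = √(1090/49) ≈ 4.7164


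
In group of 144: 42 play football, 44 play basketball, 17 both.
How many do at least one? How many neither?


|A∪B| = 42+44-17 = 69
Neither = 144-69 = 75

At least one: 69; Neither: 75


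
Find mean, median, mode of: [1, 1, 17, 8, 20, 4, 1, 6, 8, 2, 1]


Sorted: [1, 1, 1, 1, 2, 4, 6, 8, 8, 17, 20]
Mean = 69/11
Median = 4
Freq: {1: 4, 17: 1, 8: 2, 20: 1, 4: 1, 6: 1, 2: 1}
Mode: [1]

Mean=69/11, Median=4, Mode=1


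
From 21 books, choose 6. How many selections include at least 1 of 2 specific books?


Complement: C(21,6) - C(19,6) = 54264 - 27132 = 27132

27132


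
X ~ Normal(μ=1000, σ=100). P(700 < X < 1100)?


z₁=(700-1000)/100=-3.0, z₂=(1100-1000)/100=1.0
P = Φ(1.0) - Φ(-3.0) = 0.841345 - 0.001350 = 0.839995 ≈ 0.8400

P(700 < X < 1100) ≈ 0.8400


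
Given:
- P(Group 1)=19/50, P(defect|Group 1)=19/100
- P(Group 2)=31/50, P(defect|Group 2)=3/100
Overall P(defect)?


P(B) = Σ P(B|Aᵢ)×P(Aᵢ)
  19/100×19/50 = 361/5000
  3/100×31/50 = 93/5000
Sum = 227/2500

P(defect) = 227/2500 ≈ 9.08%


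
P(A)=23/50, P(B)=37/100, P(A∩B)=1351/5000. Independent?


P(A)×P(B) = 851/5000
P(A∩B) = 1351/5000
Not equal → NOT independent

No, not independent


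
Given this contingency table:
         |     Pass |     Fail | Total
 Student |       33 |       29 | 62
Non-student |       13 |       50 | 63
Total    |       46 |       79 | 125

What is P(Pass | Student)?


P(Pass | Student) = 33/(33+29) = 33/62

P(Pass|Student) = 33/62 ≈ 53.23%


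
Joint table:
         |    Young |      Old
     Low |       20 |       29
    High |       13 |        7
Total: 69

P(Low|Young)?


P(Low|Young) = 20/(20+13) = 20/33

P = 20/33 ≈ 60.61%


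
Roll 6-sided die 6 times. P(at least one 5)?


P(no 5)^6 = (5/6)^6 = 15625/46656
P(≥1) = 1 - 15625/46656 = 31031/46656

P = 31031/46656 ≈ 66.51%


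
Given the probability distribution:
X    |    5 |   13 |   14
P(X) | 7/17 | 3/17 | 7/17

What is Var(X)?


E[X] = 172/17
E[X²] = 2054/17
Var(X) = E[X²] - (E[X])² = 2054/17 - 29584/289 = 5334/289

Var(X) = 5334/289 ≈ 18.4567


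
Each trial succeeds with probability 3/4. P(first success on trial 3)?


Geometric: P(X=3) = (1-p)^(k-1)×p = (1/4)^2×3/4 = 3/64

P(X=3) = 3/64 ≈ 4.69%


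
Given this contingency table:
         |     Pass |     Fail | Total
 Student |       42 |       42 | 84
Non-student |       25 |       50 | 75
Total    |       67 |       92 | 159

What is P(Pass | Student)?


P(Pass | Student) = 42/(42+42) = 42/84 = 1/2

P(Pass|Student) = 1/2 ≈ 50.00%


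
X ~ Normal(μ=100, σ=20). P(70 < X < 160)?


z₁=(70-100)/20=-1.5, z₂=(160-100)/20=3.0
P = Φ(3.0) - Φ(-1.5) = 0.998650 - 0.066807 = 0.931843 ≈ 0.9318

P(70 < X < 160) ≈ 0.9318


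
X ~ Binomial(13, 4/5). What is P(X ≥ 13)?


P(X ≥ 13) = Σ P(X=i) for i=13..13
P(X=13) = 67108864/1220703125
Sum = 67108864/1220703125

P(X ≥ 13) = 67108864/1220703125 ≈ 5.50%


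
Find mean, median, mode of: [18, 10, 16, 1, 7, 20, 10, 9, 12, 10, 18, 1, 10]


Sorted: [1, 1, 7, 9, 10, 10, 10, 10, 12, 16, 18, 18, 20]
Mean = 142/13
Median = 10
Freq: {18: 2, 10: 4, 16: 1, 1: 2, 7: 1, 20: 1, 9: 1, 12: 1}
Mode: [10]

Mean=142/13, Median=10, Mode=10


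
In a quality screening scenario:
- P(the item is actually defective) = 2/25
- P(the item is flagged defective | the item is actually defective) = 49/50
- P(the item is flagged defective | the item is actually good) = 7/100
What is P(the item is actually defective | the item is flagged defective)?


Using Bayes' theorem:
P(A|B) = P(B|A)·P(A) / P(B)

P(the item is flagged defective) = 49/50 × 2/25 + 7/100 × 23/25
= 49/625 + 161/2500 = 357/2500

P(the item is actually defective|the item is flagged defective) = (49/625) / (357/2500) = 28/51

P(the item is actually defective|the item is flagged defective) = 28/51 ≈ 54.90%


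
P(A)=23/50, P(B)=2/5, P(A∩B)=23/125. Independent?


P(A)×P(B) = 23/125
P(A∩B) = 23/125
Equal ✓ → Independent

Yes, independent


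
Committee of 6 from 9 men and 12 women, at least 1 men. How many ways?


Count by #men:
  1M,5W: C(9,1)×C(12,5)=7128
  2M,4W: C(9,2)×C(12,4)=17820
  3M,3W: C(9,3)×C(12,3)=18480
  4M,2W: C(9,4)×C(12,2)=8316
  5M,1W: C(9,5)×C(12,1)=1512
  6M,0W: C(9,6)×C(12,0)=84
Total = 53340

53340


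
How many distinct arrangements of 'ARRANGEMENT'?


Letters: 11, freq: {'A': 2, 'R': 2, 'N': 2, 'G': 1, 'E': 2, 'M': 1, 'T': 1}
11!/(2!×2!×2!×1!×2!×1!×1!) = 39916800/16 = 2494800

2494800


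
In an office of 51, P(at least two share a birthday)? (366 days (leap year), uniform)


P(all different) = Π(366-i)/366 for i=0..50
= 0.025839
P(match) = 1 - 0.025839 = 0.974161

P ≈ 0.9742 ≈ 97.42%


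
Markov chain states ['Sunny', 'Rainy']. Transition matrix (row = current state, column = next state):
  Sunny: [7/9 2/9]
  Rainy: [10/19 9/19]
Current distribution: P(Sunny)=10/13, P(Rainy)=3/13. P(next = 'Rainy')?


P(next=Rainy) = Σᵢ P(now=i)×P(i→Rainy)
= 10/13×2/9 + 3/13×9/19
= 20/117 + 27/247 = 623/2223

P = 623/2223 ≈ 0.2803


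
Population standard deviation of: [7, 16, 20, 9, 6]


Mean = 58/5
  (7-58/5)²=529/25
  (16-58/5)²=484/25
  (20-58/5)²=1764/25
  (9-58/5)²=169/25
  (6-58/5)²=784/25
Σ(x-μ)² = 746/5
σ² = (746/5)/5 = 746/25

σ = √(746/25) ≈ 5.4626


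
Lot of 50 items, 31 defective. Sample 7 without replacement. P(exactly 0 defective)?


Hypergeometric: C(31,0)×C(19,7)/C(50,7)
= 1×50388/99884400 = 4199/8323700

P(X=0) = 4199/8323700 ≈ 0.05%


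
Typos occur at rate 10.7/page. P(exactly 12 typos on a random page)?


Poisson(λ=10.7): P(X=12) = e^(-λ)×λ^k/k!
= e^(-10.7) × 10.7^12 / 12!
≈ 2.254493791e-05 × 2.25219158896e+12 / 479001600 ≈ 0.106003

P(X=12) ≈ 0.106003 ≈ 10.60%


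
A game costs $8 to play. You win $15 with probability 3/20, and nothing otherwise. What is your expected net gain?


E[gain] = (15-8)×3/20 + (-8)×17/20
= 21/20 - 34/5 = -23/4

Expected net gain = $-23/4 ≈ $-5.75


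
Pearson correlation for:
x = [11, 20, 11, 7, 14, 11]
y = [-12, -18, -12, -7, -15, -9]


n=6, Σx=74, Σy=-73, Σxy=-982, Σx²=1008, Σy²=967
r = (6×(-982) - 74×(-73))/√((6×1008 - 74²)(6×967 - (-73)²))
= -490/√(572×473) = -490/√270556 ≈ -490/520.1500 ≈ -0.9420

r ≈ -0.9420


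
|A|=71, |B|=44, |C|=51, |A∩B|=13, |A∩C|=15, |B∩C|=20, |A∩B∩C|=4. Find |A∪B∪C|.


|A∪B∪C| = 71+44+51-13-15-20+4 = 122

|A∪B∪C| = 122


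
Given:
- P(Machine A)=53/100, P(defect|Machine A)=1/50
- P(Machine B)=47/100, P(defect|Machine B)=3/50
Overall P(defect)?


P(B) = Σ P(B|Aᵢ)×P(Aᵢ)
  1/50×53/100 = 53/5000
  3/50×47/100 = 141/5000
Sum = 97/2500

P(defect) = 97/2500 ≈ 3.88%


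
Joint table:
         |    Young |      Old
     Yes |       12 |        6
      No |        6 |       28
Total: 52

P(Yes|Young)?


P(Yes|Young) = 12/(12+6) = 12/18 = 2/3

P = 2/3 ≈ 66.67%


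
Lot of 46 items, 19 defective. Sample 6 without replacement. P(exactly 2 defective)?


Hypergeometric: C(19,2)×C(27,4)/C(46,6)
= 171×17550/9366819 = 1000350/3122273

P(X=2) = 1000350/3122273 ≈ 32.04%


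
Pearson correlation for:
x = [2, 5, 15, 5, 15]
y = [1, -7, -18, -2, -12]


n=5, Σx=42, Σy=-38, Σxy=-493, Σx²=504, Σy²=522
r = (5×(-493) - 42×(-38))/√((5×504 - 42²)(5×522 - (-38)²))
= -869/√(756×1166) = -869/√881496 ≈ -869/938.8802 ≈ -0.9256

r ≈ -0.9256


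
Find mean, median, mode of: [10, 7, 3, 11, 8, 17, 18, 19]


Sorted: [3, 7, 8, 10, 11, 17, 18, 19]
Mean = 93/8
Median = 21/2
Freq: {10: 1, 7: 1, 3: 1, 11: 1, 8: 1, 17: 1, 18: 1, 19: 1}
Mode: No mode

Mean=93/8, Median=21/2, Mode=No mode


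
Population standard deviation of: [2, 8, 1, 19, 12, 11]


Mean = 53/6
  (2-53/6)²=1681/36
  (8-53/6)²=25/36
  (1-53/6)²=2209/36
  (19-53/6)²=3721/36
  (12-53/6)²=361/36
  (11-53/6)²=169/36
Σ(x-μ)² = 1361/6
σ² = (1361/6)/6 = 1361/36

σ = √(1361/36) ≈ 6.1486


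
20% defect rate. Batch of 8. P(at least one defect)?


P(all good) = (4/5)^8 = 65536/390625
P(≥1 defect) = 325089/390625

P = 325089/390625 ≈ 83.22%


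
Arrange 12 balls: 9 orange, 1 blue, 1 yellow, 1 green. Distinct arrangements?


12!/(9!×1!×1!×1!) = 1320

1320


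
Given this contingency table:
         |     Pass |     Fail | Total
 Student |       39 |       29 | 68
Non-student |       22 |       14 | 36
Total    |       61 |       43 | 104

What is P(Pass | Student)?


P(Pass | Student) = 39/(39+29) = 39/68

P(Pass|Student) = 39/68 ≈ 57.35%


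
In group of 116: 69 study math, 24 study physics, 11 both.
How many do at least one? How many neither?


|A∪B| = 69+24-11 = 82
Neither = 116-82 = 34

At least one: 82; Neither: 34


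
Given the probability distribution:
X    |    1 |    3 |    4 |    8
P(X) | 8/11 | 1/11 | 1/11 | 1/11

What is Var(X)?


E[X] = 23/11
E[X²] = 97/11
Var(X) = E[X²] - (E[X])² = 97/11 - 529/121 = 538/121

Var(X) = 538/121 ≈ 4.4463


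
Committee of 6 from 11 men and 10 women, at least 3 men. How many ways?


Count by #men:
  3M,3W: C(11,3)×C(10,3)=19800
  4M,2W: C(11,4)×C(10,2)=14850
  5M,1W: C(11,5)×C(10,1)=4620
  6M,0W: C(11,6)×C(10,0)=462
Total = 39732

39732


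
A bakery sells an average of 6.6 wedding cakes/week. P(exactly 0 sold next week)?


Poisson(λ=6.6): P(X=0) = e^(-λ)×λ^k/k!
= e^(-6.6) × 6.6^0 / 0!
≈ 0.001360368038 × 1 / 1 ≈ 0.001360

P(X=0) ≈ 0.001360 ≈ 0.14%


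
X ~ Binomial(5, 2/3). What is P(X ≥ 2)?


P(X ≥ 2) = Σ P(X=i) for i=2..5
P(X=2) = 40/243
P(X=3) = 80/243
P(X=4) = 80/243
P(X=5) = 32/243
Sum = 232/243

P(X ≥ 2) = 232/243 ≈ 95.47%


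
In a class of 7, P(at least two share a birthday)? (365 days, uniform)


P(all different) = Π(365-i)/365 for i=0..6
= 0.943764
P(match) = 1 - 0.943764 = 0.056236

P ≈ 0.0562 ≈ 5.62%


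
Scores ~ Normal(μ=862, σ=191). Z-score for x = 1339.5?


z = (x - μ)/σ = (1339.5 - 862)/191 = 2.5

z = 2.5


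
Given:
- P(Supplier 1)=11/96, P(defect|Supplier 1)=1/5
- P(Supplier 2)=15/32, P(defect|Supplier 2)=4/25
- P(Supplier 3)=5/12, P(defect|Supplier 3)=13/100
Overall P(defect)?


P(B) = Σ P(B|Aᵢ)×P(Aᵢ)
  1/5×11/96 = 11/480
  4/25×15/32 = 3/40
  13/100×5/12 = 13/240
Sum = 73/480

P(defect) = 73/480 ≈ 15.21%


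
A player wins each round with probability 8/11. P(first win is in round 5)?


Geometric: P(X=5) = (1-p)^(k-1)×p = (3/11)^4×8/11 = 648/161051

P(X=5) = 648/161051 ≈ 0.40%


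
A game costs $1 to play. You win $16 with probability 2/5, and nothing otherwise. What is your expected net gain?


E[gain] = (16-1)×2/5 + (-1)×3/5
= 6 - 3/5 = 27/5

Expected net gain = $27/5 ≈ $5.40


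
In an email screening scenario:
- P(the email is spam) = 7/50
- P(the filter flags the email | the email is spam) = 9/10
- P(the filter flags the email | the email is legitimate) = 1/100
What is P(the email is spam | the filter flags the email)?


Using Bayes' theorem:
P(A|B) = P(B|A)·P(A) / P(B)

P(the filter flags the email) = 9/10 × 7/50 + 1/100 × 43/50
= 63/500 + 43/5000 = 673/5000

P(the email is spam|the filter flags the email) = (63/500) / (673/5000) = 630/673

P(the email is spam|the filter flags the email) = 630/673 ≈ 93.61%


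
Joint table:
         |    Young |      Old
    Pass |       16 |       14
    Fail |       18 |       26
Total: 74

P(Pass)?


P(Pass) = (16+14)/74 = 30/74 = 15/37

P(Pass) = 15/37 ≈ 40.54%


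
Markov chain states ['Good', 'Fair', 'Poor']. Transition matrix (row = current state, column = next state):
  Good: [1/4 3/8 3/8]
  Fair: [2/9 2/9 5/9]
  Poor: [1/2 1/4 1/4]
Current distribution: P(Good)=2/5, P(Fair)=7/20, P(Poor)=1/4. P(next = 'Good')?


P(next=Good) = Σᵢ P(now=i)×P(i→Good)
= 2/5×1/4 + 7/20×2/9 + 1/4×1/2
= 1/10 + 7/90 + 1/8 = 109/360

P = 109/360 ≈ 0.3028


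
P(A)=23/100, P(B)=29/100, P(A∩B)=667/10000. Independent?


P(A)×P(B) = 667/10000
P(A∩B) = 667/10000
Equal ✓ → Independent

Yes, independent


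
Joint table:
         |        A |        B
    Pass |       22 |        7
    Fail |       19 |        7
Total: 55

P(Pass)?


P(Pass) = (22+7)/55 = 29/55

P(Pass) = 29/55 ≈ 52.73%


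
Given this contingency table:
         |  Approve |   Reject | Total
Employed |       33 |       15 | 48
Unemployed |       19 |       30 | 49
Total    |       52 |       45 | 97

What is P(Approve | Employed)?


P(Approve | Employed) = 33/(33+15) = 33/48 = 11/16

P(Approve|Employed) = 11/16 ≈ 68.75%


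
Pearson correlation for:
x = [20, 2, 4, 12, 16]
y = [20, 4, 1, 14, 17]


n=5, Σx=54, Σy=56, Σxy=852, Σx²=820, Σy²=902
r = (5×852 - 54×56)/√((5×820 - 54²)(5×902 - 56²))
= 1236/√(1184×1374) = 1236/√1626816 ≈ 1236/1275.4670 ≈ 0.9691

r ≈ 0.9691


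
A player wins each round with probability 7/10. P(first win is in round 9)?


Geometric: P(X=9) = (1-p)^(k-1)×p = (3/10)^8×7/10 = 45927/1000000000

P(X=9) = 45927/1000000000 ≈ 0.00%


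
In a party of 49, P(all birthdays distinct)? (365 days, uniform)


P(all different) = Π(365-i)/365 for i=0..48
= (365/365)×(364/365)×...×(317/365)
= 0.034220

P ≈ 0.0342 ≈ 3.42%


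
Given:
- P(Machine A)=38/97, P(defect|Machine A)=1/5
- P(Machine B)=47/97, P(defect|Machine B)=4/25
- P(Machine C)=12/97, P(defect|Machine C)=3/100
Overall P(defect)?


P(B) = Σ P(B|Aᵢ)×P(Aᵢ)
  1/5×38/97 = 38/485
  4/25×47/97 = 188/2425
  3/100×12/97 = 9/2425
Sum = 387/2425

P(defect) = 387/2425 ≈ 15.96%


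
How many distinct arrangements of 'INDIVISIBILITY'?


Letters: 14, freq: {'I': 6, 'N': 1, 'D': 1, 'V': 1, 'S': 1, 'B': 1, 'L': 1, 'T': 1, 'Y': 1}
14!/(6!×1!×1!×1!×1!×1!×1!×1!×1!) = 87178291200/720 = 121080960

121080960


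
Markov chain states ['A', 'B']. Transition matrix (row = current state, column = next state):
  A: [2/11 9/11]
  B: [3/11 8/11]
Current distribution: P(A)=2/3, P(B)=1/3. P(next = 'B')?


P(next=B) = Σᵢ P(now=i)×P(i→B)
= 2/3×9/11 + 1/3×8/11
= 6/11 + 8/33 = 26/33

P = 26/33 ≈ 0.7879


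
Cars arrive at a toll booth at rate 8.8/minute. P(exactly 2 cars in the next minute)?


Poisson(λ=8.8): P(X=2) = e^(-λ)×λ^k/k!
= e^(-8.8) × 8.8^2 / 2!
≈ 0.0001507330751 × 77.44 / 2 ≈ 0.005836

P(X=2) ≈ 0.005836 ≈ 0.58%


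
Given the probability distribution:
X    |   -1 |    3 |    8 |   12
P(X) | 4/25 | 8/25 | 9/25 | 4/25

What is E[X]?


E[X] = Σ x·P(X=x)
= (-1)×(4/25) + (3)×(8/25) + (8)×(9/25) + (12)×(4/25)
= 28/5

E[X] = 28/5


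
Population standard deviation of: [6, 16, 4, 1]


Mean = 27/4
  (6-27/4)²=9/16
  (16-27/4)²=1369/16
  (4-27/4)²=121/16
  (1-27/4)²=529/16
Σ(x-μ)² = 507/4
σ² = (507/4)/4 = 507/16

σ = √(507/16) ≈ 5.6292


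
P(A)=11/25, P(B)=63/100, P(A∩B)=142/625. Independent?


P(A)×P(B) = 693/2500
P(A∩B) = 142/625
Not equal → NOT independent

No, not independent


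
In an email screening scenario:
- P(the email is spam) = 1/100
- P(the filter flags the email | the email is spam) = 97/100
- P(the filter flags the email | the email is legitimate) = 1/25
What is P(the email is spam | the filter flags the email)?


Using Bayes' theorem:
P(A|B) = P(B|A)·P(A) / P(B)

P(the filter flags the email) = 97/100 × 1/100 + 1/25 × 99/100
= 97/10000 + 99/2500 = 493/10000

P(the email is spam|the filter flags the email) = (97/10000) / (493/10000) = 97/493

P(the email is spam|the filter flags the email) = 97/493 ≈ 19.68%


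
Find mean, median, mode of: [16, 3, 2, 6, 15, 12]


Sorted: [2, 3, 6, 12, 15, 16]
Mean = 54/6 = 9
Median = 9
Freq: {16: 1, 3: 1, 2: 1, 6: 1, 15: 1, 12: 1}
Mode: No mode

Mean=9, Median=9, Mode=No mode


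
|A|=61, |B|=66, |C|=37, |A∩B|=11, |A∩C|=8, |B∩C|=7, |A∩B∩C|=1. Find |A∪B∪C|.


|A∪B∪C| = 61+66+37-11-8-7+1 = 139

|A∪B∪C| = 139


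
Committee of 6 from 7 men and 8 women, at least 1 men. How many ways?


Count by #men:
  1M,5W: C(7,1)×C(8,5)=392
  2M,4W: C(7,2)×C(8,4)=1470
  3M,3W: C(7,3)×C(8,3)=1960
  4M,2W: C(7,4)×C(8,2)=980
  5M,1W: C(7,5)×C(8,1)=168
  6M,0W: C(7,6)×C(8,0)=7
Total = 4977

4977


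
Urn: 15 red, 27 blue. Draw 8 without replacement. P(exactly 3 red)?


Hypergeometric: C(15,3)×C(27,5)/C(42,8)
= 455×80730/118030185 = 8970/28823

P(X=3) = 8970/28823 ≈ 31.12%


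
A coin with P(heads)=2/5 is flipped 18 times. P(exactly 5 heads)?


Binomial: P(X=5) = C(18,5)×p^5×(1-p)^13
= 8568 × 32/3125 × 1594323/1220703125 = 437125102848/3814697265625

P(X=5) = 437125102848/3814697265625 ≈ 11.46%


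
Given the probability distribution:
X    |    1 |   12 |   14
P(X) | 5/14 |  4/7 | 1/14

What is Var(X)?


E[X] = 115/14
E[X²] = 1353/14
Var(X) = E[X²] - (E[X])² = 1353/14 - 13225/196 = 5717/196

Var(X) = 5717/196 ≈ 29.1684


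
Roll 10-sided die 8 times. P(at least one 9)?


P(no 9)^8 = (9/10)^8 = 43046721/100000000
P(≥1) = 1 - 43046721/100000000 = 56953279/100000000

P = 56953279/100000000 ≈ 56.95%


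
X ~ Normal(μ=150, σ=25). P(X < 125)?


z = (125-150)/25 = -1.0
P(Z < -1.0) = 0.1587

P(X < 125) ≈ 0.1587


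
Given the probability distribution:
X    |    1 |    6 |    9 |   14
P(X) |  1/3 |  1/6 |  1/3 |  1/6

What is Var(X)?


E[X] = 20/3
E[X²] = 66
Var(X) = E[X²] - (E[X])² = 66 - 400/9 = 194/9

Var(X) = 194/9 ≈ 21.5556


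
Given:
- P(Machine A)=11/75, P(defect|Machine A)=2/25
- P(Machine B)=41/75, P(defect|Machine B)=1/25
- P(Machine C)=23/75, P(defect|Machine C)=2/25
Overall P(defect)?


P(B) = Σ P(B|Aᵢ)×P(Aᵢ)
  2/25×11/75 = 22/1875
  1/25×41/75 = 41/1875
  2/25×23/75 = 46/1875
Sum = 109/1875

P(defect) = 109/1875 ≈ 5.81%


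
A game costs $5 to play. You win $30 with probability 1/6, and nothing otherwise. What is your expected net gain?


E[gain] = (30-5)×1/6 + (-5)×5/6
= 25/6 - 25/6 = 0

Expected net gain = $0 ≈ $0.00


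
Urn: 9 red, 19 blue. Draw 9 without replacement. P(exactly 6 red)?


Hypergeometric: C(9,6)×C(19,3)/C(28,9)
= 84×969/6906900 = 969/82225

P(X=6) = 969/82225 ≈ 1.18%


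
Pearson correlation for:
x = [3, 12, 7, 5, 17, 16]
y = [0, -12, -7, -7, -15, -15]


n=6, Σx=60, Σy=-56, Σxy=-723, Σx²=772, Σy²=692
r = (6×(-723) - 60×(-56))/√((6×772 - 60²)(6×692 - (-56)²))
= -978/√(1032×1016) = -978/√1048512 ≈ -978/1023.9687 ≈ -0.9551

r ≈ -0.9551
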